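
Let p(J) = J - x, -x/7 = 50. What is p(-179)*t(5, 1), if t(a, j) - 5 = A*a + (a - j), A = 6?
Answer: 6669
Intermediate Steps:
x = -350 (x = -7*50 = -350)
t(a, j) = 5 - j + 7*a (t(a, j) = 5 + (6*a + (a - j)) = 5 + (-j + 7*a) = 5 - j + 7*a)
p(J) = 350 + J (p(J) = J - 1*(-350) = J + 350 = 350 + J)
p(-179)*t(5, 1) = (350 - 179)*(5 - 1*1 + 7*5) = 171*(5 - 1 + 35) = 171*39 = 6669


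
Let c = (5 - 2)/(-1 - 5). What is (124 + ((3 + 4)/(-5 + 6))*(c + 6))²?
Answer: 105625/4 ≈ 26406.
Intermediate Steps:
c = -½ (c = 3/(-6) = 3*(-⅙) = -½ ≈ -0.50000)
(124 + ((3 + 4)/(-5 + 6))*(c + 6))² = (124 + ((3 + 4)/(-5 + 6))*(-½ + 6))² = (124 + (7/1)*(11/2))² = (124 + (7*1)*(11/2))² = (124 + 7*(11/2))² = (124 + 77/2)² = (325/2)² = 105625/4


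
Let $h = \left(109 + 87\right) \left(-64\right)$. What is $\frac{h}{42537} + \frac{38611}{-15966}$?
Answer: $- \frac{614224537}{226381914} \approx -2.7132$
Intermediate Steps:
$h = -12544$ ($h = 196 \left(-64\right) = -12544$)
$\frac{h}{42537} + \frac{38611}{-15966} = - \frac{12544}{42537} + \frac{38611}{-15966} = \left(-12544\right) \frac{1}{42537} + 38611 \left(- \frac{1}{15966}\right) = - \frac{12544}{42537} - \frac{38611}{15966} = - \frac{614224537}{226381914}$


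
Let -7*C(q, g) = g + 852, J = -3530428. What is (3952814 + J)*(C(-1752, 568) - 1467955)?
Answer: -4340905272530/7 ≈ -6.2013e+11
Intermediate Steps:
C(q, g) = -852/7 - g/7 (C(q, g) = -(g + 852)/7 = -(852 + g)/7 = -852/7 - g/7)
(3952814 + J)*(C(-1752, 568) - 1467955) = (3952814 - 3530428)*((-852/7 - ⅐*568) - 1467955) = 422386*((-852/7 - 568/7) - 1467955) = 422386*(-1420/7 - 1467955) = 422386*(-10277105/7) = -4340905272530/7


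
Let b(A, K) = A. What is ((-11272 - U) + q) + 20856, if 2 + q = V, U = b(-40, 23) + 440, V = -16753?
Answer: -7571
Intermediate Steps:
U = 400 (U = -40 + 440 = 400)
q = -16755 (q = -2 - 16753 = -16755)
((-11272 - U) + q) + 20856 = ((-11272 - 1*400) - 16755) + 20856 = ((-11272 - 400) - 16755) + 20856 = (-11672 - 16755) + 20856 = -28427 + 20856 = -7571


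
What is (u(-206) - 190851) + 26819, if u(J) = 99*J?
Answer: -184426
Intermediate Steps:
(u(-206) - 190851) + 26819 = (99*(-206) - 190851) + 26819 = (-20394 - 190851) + 26819 = -211245 + 26819 = -184426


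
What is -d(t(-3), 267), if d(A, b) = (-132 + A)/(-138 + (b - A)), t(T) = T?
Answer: 45/44 ≈ 1.0227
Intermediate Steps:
d(A, b) = (-132 + A)/(-138 + b - A)
-d(t(-3), 267) = -(132 - 1*(-3))/(138 - 3 - 1*267) = -(132 + 3)/(138 - 3 - 267) = -135/(-132) = -(-1)*135/132 = -1*(-45/44) = 45/44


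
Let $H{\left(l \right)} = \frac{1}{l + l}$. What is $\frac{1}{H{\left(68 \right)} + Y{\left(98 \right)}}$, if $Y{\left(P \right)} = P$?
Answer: $\frac{136}{13329} \approx 0.010203$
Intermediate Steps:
$H{\left(l \right)} = \frac{1}{2 l}$
$\frac{1}{H{\left(68 \right)} + Y{\left(98 \right)}} = \frac{1}{\frac{1}{2 \cdot 68} + 98} = \frac{1}{\frac{1}{2} \cdot \frac{1}{68} + 98} = \frac{1}{\frac{1}{136} + 98} = \frac{1}{\frac{13329}{136}} = \frac{136}{13329}$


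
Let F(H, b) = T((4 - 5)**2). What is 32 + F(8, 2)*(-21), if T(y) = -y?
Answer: 53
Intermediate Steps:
F(H, b) = -1 (F(H, b) = -(4 - 5)**2 = -1*(-1)**2 = -1*1 = -1)
32 + F(8, 2)*(-21) = 32 - 1*(-21) = 32 + 21 = 53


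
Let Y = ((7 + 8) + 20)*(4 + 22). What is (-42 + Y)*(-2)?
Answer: -1736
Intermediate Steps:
Y = 910 (Y = (15 + 20)*26 = 35*26 = 910)
(-42 + Y)*(-2) = (-42 + 910)*(-2) = 868*(-2) = -1736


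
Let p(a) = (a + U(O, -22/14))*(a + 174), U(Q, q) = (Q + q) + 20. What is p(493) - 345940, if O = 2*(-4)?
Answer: -71072/7 ≈ -10153.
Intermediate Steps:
O = -8
U(Q, q) = 20 + Q + q
p(a) = (174 + a)*(73/7 + a) (p(a) = (a + (20 - 8 - 22/14))*(a + 174) = (a + (20 - 8 - 22*1/14))*(174 + a) = (a + (20 - 8 - 11/7))*(174 + a) = (a + 73/7)*(174 + a) = (73/7 + a)*(174 + a) = (174 + a)*(73/7 + a))
p(493) - 345940 = (12702/7 + 493**2 + (1291/7)*493) - 345940 = (12702/7 + 243049 + 636463/7) - 345940 = 2350508/7 - 345940 = -71072/7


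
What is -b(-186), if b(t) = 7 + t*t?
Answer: -34603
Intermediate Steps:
b(t) = 7 + t²
-b(-186) = -(7 + (-186)²) = -(7 + 34596) = -1*34603 = -34603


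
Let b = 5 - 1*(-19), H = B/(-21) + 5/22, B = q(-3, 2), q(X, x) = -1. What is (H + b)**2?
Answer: 125776225/213444 ≈ 589.27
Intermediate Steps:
B = -1
H = 127/462 (H = -1/(-21) + 5/22 = -1*(-1/21) + 5*(1/22) = 1/21 + 5/22 = 127/462 ≈ 0.27489)
b = 24 (b = 5 + 19 = 24)
(H + b)**2 = (127/462 + 24)**2 = (11215/462)**2 = 125776225/213444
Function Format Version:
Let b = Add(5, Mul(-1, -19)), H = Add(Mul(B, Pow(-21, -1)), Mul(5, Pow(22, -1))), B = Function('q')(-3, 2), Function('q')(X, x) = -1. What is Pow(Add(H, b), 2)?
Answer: Rational(125776225, 213444) ≈ 589.27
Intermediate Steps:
B = -1
H = Rational(127, 462) (H = Add(Mul(-1, Pow(-21, -1)), Mul(5, Pow(22, -1))) = Add(Mul(-1, Rational(-1, 21)), Mul(5, Rational(1, 22))) = Add(Rational(1, 21), Rational(5, 22)) = Rational(127, 462) ≈ 0.27489)
b = 24 (b = Add(5, 19) = 24)
Pow(Add(H, b), 2) = Pow(Add(Rational(127, 462), 24), 2) = Pow(Rational(11215, 462), 2) = Rational(125776225, 213444)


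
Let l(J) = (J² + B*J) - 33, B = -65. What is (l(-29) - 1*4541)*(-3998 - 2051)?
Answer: 11178552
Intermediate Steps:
l(J) = -33 + J² - 65*J (l(J) = (J² - 65*J) - 33 = -33 + J² - 65*J)
(l(-29) - 1*4541)*(-3998 - 2051) = ((-33 + (-29)² - 65*(-29)) - 1*4541)*(-3998 - 2051) = ((-33 + 841 + 1885) - 4541)*(-6049) = (2693 - 4541)*(-6049) = -1848*(-6049) = 11178552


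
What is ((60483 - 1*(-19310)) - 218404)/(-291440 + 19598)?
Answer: 138611/271842 ≈ 0.50990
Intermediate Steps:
((60483 - 1*(-19310)) - 218404)/(-291440 + 19598) = ((60483 + 19310) - 218404)/(-271842) = (79793 - 218404)*(-1/271842) = -138611*(-1/271842) = 138611/271842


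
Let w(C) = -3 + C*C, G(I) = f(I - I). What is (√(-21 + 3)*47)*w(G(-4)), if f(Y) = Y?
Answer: -423*I*√2 ≈ -598.21*I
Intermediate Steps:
G(I) = 0 (G(I) = I - I = 0)
w(C) = -3 + C²
(√(-21 + 3)*47)*w(G(-4)) = (√(-21 + 3)*47)*(-3 + 0²) = (√(-18)*47)*(-3 + 0) = ((3*I*√2)*47)*(-3) = (141*I*√2)*(-3) = -423*I*√2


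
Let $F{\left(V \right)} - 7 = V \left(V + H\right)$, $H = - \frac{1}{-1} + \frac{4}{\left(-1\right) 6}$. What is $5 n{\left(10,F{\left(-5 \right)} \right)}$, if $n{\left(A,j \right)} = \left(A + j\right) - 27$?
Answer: $\frac{200}{3} \approx 66.667$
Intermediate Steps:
$H = \frac{1}{3}$ ($H = \left(-1\right) \left(-1\right) + \frac{4}{-6} = 1 + 4 \left(- \frac{1}{6}\right) = 1 - \frac{2}{3} = \frac{1}{3} \approx 0.33333$)
$F{\left(V \right)} = 7 + V \left(\frac{1}{3} + V\right)$ ($F{\left(V \right)} = 7 + V \left(V + \frac{1}{3}\right) = 7 + V \left(\frac{1}{3} + V\right)$)
$n{\left(A,j \right)} = -27 + A + j$
$5 n{\left(10,F{\left(-5 \right)} \right)} = 5 \left(-27 + 10 + \left(7 + \left(-5\right)^{2} + \frac{1}{3} \left(-5\right)\right)\right) = 5 \left(-27 + 10 + \left(7 + 25 - \frac{5}{3}\right)\right) = 5 \left(-27 + 10 + \frac{91}{3}\right) = 5 \cdot \frac{40}{3} = \frac{200}{3}$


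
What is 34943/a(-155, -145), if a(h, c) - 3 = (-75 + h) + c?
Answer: -34943/372 ≈ -93.933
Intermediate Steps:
a(h, c) = -72 + c + h (a(h, c) = 3 + ((-75 + h) + c) = 3 + (-75 + c + h) = -72 + c + h)
34943/a(-155, -145) = 34943/(-72 - 145 - 155) = 34943/(-372) = 34943*(-1/372) = -34943/372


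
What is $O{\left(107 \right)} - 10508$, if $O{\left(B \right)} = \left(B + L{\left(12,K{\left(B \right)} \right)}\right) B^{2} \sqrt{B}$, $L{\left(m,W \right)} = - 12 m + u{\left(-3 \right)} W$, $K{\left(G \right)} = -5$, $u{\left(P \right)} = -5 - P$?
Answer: $-10508 - 309123 \sqrt{107} \approx -3.2081 \cdot 10^{6}$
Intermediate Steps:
$L{\left(m,W \right)} = - 12 m - 2 W$ ($L{\left(m,W \right)} = - 12 m + \left(-5 - -3\right) W = - 12 m + \left(-5 + 3\right) W = - 12 m - 2 W$)
$O{\left(B \right)} = B^{\frac{5}{2}} \left(-134 + B\right)$ ($O{\left(B \right)} = \left(B - 134\right) B^{2} \sqrt{B} = \left(-134 + B\right) B^{2} \sqrt{B} = B^{2} \left(-134 + B\right) \sqrt{B} = B^{\frac{5}{2}} \left(-134 + B\right)$)
$O{\left(107 \right)} - 10508 = 107^{\frac{5}{2}} \left(-134 + 107\right) - 10508 = 11449 \sqrt{107} \left(-27\right) - 10508 = - 309123 \sqrt{107} - 10508 = -10508 - 309123 \sqrt{107}$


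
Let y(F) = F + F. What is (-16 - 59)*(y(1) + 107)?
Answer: -8175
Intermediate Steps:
y(F) = 2*F
(-16 - 59)*(y(1) + 107) = (-16 - 59)*(2*1 + 107) = -75*(2 + 107) = -75*109 = -8175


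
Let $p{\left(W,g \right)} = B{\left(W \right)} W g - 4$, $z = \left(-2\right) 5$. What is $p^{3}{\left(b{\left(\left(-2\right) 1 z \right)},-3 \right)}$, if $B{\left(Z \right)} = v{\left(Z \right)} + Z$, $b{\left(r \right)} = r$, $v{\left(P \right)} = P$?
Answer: $-13893235264$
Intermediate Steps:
$z = -10$
$B{\left(Z \right)} = 2 Z$ ($B{\left(Z \right)} = Z + Z = 2 Z$)
$p{\left(W,g \right)} = -4 + 2 g W^{2}$ ($p{\left(W,g \right)} = 2 W W g - 4 = 2 W^{2} g - 4 = 2 g W^{2} - 4 = -4 + 2 g W^{2}$)
$p^{3}{\left(b{\left(\left(-2\right) 1 z \right)},-3 \right)} = \left(-4 + 2 \left(-3\right) \left(\left(-2\right) 1 \left(-10\right)\right)^{2}\right)^{3} = \left(-4 + 2 \left(-3\right) \left(\left(-2\right) \left(-10\right)\right)^{2}\right)^{3} = \left(-4 + 2 \left(-3\right) 20^{2}\right)^{3} = \left(-4 + 2 \left(-3\right) 400\right)^{3} = \left(-4 - 2400\right)^{3} = \left(-2404\right)^{3} = -13893235264$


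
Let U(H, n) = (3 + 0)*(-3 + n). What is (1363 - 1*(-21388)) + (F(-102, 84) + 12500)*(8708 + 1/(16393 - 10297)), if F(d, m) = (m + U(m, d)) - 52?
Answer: 648665539369/6096 ≈ 1.0641e+8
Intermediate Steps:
U(H, n) = -9 + 3*n (U(H, n) = 3*(-3 + n) = -9 + 3*n)
F(d, m) = -61 + m + 3*d (F(d, m) = (m + (-9 + 3*d)) - 52 = (-9 + m + 3*d) - 52 = -61 + m + 3*d)
(1363 - 1*(-21388)) + (F(-102, 84) + 12500)*(8708 + 1/(16393 - 10297)) = (1363 - 1*(-21388)) + ((-61 + 84 + 3*(-102)) + 12500)*(8708 + 1/(16393 - 10297)) = (1363 + 21388) + ((-61 + 84 - 306) + 12500)*(8708 + 1/6096) = 22751 + (-283 + 12500)*(8708 + 1/6096) = 22751 + 12217*(53083969/6096) = 22751 + 648526849273/6096 = 648665539369/6096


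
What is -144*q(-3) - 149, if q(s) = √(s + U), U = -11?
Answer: -149 - 144*I*√14 ≈ -149.0 - 538.8*I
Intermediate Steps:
q(s) = √(-11 + s) (q(s) = √(s - 11) = √(-11 + s))
-144*q(-3) - 149 = -144*√(-11 - 3) - 149 = -144*I*√14 - 149 = -149 - 144*I*√14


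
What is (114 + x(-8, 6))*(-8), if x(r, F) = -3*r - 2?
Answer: -1088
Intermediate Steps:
x(r, F) = -2 - 3*r
(114 + x(-8, 6))*(-8) = (114 + (-2 - 3*(-8)))*(-8) = (114 + (-2 + 24))*(-8) = (114 + 22)*(-8) = 136*(-8) = -1088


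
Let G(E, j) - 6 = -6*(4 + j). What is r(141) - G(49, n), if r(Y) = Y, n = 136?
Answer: 975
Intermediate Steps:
G(E, j) = -18 - 6*j (G(E, j) = 6 - 6*(4 + j) = 6 + (-24 - 6*j) = -18 - 6*j)
r(141) - G(49, n) = 141 - (-18 - 6*136) = 141 - (-18 - 816) = 141 - 1*(-834) = 141 + 834 = 975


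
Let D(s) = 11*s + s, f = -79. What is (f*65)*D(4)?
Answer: -246480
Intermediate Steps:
D(s) = 12*s
(f*65)*D(4) = (-79*65)*(12*4) = -5135*48 = -246480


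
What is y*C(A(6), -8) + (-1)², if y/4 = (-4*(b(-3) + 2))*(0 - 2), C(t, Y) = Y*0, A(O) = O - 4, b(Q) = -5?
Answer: 1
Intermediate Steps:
A(O) = -4 + O
C(t, Y) = 0
y = -96 (y = 4*((-4*(-5 + 2))*(0 - 2)) = 4*(-4*(-3)*(-2)) = 4*(12*(-2)) = 4*(-24) = -96)
y*C(A(6), -8) + (-1)² = -96*0 + (-1)² = 0 + 1 = 1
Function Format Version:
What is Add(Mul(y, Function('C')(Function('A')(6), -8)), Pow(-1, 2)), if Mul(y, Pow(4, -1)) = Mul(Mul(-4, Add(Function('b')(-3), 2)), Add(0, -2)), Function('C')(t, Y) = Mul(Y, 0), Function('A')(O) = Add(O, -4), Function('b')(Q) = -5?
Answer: 1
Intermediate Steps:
Function('A')(O) = Add(-4, O)
Function('C')(t, Y) = 0
y = -96 (y = Mul(4, Mul(Mul(-4, Add(-5, 2)), Add(0, -2))) = Mul(4, Mul(Mul(-4, -3), -2)) = Mul(4, Mul(12, -2)) = Mul(4, -24) = -96)
Add(Mul(y, Function('C')(Function('A')(6), -8)), Pow(-1, 2)) = Add(Mul(-96, 0), Pow(-1, 2)) = Add(0, 1) = 1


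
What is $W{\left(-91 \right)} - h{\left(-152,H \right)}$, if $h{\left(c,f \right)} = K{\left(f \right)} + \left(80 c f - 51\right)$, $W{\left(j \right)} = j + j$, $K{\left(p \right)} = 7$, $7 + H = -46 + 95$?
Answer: $510582$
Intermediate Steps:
$H = 42$ ($H = -7 + \left(-46 + 95\right) = -7 + 49 = 42$)
$W{\left(j \right)} = 2 j$
$h{\left(c,f \right)} = -44 + 80 c f$ ($h{\left(c,f \right)} = 7 + \left(80 c f - 51\right) = 7 + \left(-51 + 80 c f\right) = -44 + 80 c f$)
$W{\left(-91 \right)} - h{\left(-152,H \right)} = 2 \left(-91\right) - \left(-44 + 80 \left(-152\right) 42\right) = -182 - \left(-44 - 510720\right) = -182 - -510764 = -182 + 510764 = 510582$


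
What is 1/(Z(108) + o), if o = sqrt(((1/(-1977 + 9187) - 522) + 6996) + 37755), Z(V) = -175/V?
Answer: 68134500/1859662439587 + 5832*sqrt(2299204766110)/1859662439587 ≈ 0.0047919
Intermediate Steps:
o = sqrt(2299204766110)/7210 (o = sqrt(((1/7210 - 522) + 6996) + 37755) = sqrt((-3763619/7210 + 6996) + 37755) = sqrt(46677541/7210 + 37755) = sqrt(318891091/7210) = sqrt(2299204766110)/7210 ≈ 210.31)
1/(Z(108) + o) = 1/(-175/108 + sqrt(2299204766110)/7210)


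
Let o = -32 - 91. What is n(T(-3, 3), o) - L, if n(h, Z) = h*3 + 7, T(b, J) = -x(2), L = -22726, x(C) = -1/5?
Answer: 113668/5 ≈ 22734.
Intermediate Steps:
x(C) = -1/5 (x(C) = -1*1/5 = -1/5)
T(b, J) = 1/5 (T(b, J) = -1*(-1/5) = 1/5)
o = -123
n(h, Z) = 7 + 3*h (n(h, Z) = 3*h + 7 = 7 + 3*h)
n(T(-3, 3), o) - L = (7 + 3*(1/5)) - 1*(-22726) = (7 + 3/5) + 22726 = 38/5 + 22726 = 113668/5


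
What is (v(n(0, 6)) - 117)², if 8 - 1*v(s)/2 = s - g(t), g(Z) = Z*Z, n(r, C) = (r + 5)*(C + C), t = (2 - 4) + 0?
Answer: 45369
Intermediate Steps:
t = -2 (t = -2 + 0 = -2)
n(r, C) = 2*C*(5 + r) (n(r, C) = (5 + r)*(2*C) = 2*C*(5 + r))
g(Z) = Z²
v(s) = 24 - 2*s (v(s) = 16 - 2*(s - 1*(-2)²) = 16 - 2*(s - 1*4) = 16 - 2*(s - 4) = 16 - 2*(-4 + s) = 16 + (8 - 2*s) = 24 - 2*s)
(v(n(0, 6)) - 117)² = ((24 - 4*6*(5 + 0)) - 117)² = ((24 - 4*6*5) - 117)² = ((24 - 2*60) - 117)² = ((24 - 120) - 117)² = (-96 - 117)² = (-213)² = 45369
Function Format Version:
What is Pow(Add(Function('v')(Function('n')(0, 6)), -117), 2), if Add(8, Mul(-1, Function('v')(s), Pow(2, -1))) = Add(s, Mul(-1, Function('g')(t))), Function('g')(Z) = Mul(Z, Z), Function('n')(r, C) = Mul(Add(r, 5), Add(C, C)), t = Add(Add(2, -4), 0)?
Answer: 45369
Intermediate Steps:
t = -2 (t = Add(-2, 0) = -2)
Function('n')(r, C) = Mul(2, C, Add(5, r)) (Function('n')(r, C) = Mul(Add(5, r), Mul(2, C)) = Mul(2, C, Add(5, r)))
Function('g')(Z) = Pow(Z, 2)
Function('v')(s) = Add(24, Mul(-2, s)) (Function('v')(s) = Add(16, Mul(-2, Add(s, Mul(-1, Pow(-2, 2))))) = Add(16, Mul(-2, Add(s, Mul(-1, 4)))) = Add(16, Mul(-2, Add(s, -4))) = Add(16, Mul(-2, Add(-4, s))) = Add(16, Add(8, Mul(-2, s))) = Add(24, Mul(-2, s)))
Pow(Add(Function('v')(Function('n')(0, 6)), -117), 2) = Pow(Add(Add(24, Mul(-2, Mul(2, 6, Add(5, 0)))), -117), 2) = Pow(Add(Add(24, Mul(-2, Mul(2, 6, 5))), -117), 2) = Pow(Add(Add(24, Mul(-2, 60)), -117), 2) = Pow(Add(Add(24, -120), -117), 2) = Pow(Add(-96, -117), 2) = Pow(-213, 2) = 45369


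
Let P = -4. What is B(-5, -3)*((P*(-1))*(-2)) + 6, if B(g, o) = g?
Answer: 46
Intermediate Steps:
B(-5, -3)*((P*(-1))*(-2)) + 6 = -5*(-4*(-1))*(-2) + 6 = -20*(-2) + 6 = -5*(-8) + 6 = 40 + 6 = 46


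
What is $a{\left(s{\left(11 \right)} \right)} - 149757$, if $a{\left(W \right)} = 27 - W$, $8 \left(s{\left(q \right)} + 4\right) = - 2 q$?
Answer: $- \frac{598893}{4} \approx -1.4972 \cdot 10^{5}$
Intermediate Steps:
$s{\left(q \right)} = -4 - \frac{q}{4}$ ($s{\left(q \right)} = -4 + \frac{\left(-2\right) q}{8} = -4 - \frac{q}{4}$)
$a{\left(s{\left(11 \right)} \right)} - 149757 = \left(27 - \left(-4 - \frac{11}{4}\right)\right) - 149757 = \left(27 - - \frac{27}{4}\right) - 149757 = \left(27 + \frac{27}{4}\right) - 149757 = \frac{135}{4} - 149757 = - \frac{598893}{4}$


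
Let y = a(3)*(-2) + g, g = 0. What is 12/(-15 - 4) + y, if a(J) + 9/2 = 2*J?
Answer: -69/19 ≈ -3.6316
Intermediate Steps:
a(J) = -9/2 + 2*J
y = -3 (y = (-9/2 + 2*3)*(-2) + 0 = (-9/2 + 6)*(-2) + 0 = (3/2)*(-2) + 0 = -3 + 0 = -3)
12/(-15 - 4) + y = 12/(-15 - 4) - 3 = 12/(-19) - 3 = 12*(-1/19) - 3 = -12/19 - 3 = -69/19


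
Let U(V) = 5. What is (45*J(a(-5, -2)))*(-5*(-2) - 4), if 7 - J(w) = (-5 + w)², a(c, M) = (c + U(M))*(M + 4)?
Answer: -4860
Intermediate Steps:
a(c, M) = (4 + M)*(5 + c) (a(c, M) = (c + 5)*(M + 4) = (5 + c)*(4 + M) = (4 + M)*(5 + c))
J(w) = 7 - (-5 + w)²
(45*J(a(-5, -2)))*(-5*(-2) - 4) = (45*(7 - (-5 + (20 + 4*(-5) + 5*(-2) - 2*(-5)))²))*(-5*(-2) - 4) = (45*(7 - (-5 + (20 - 20 - 10 + 10))²))*(10 - 4) = (45*(7 - (-5 + 0)²))*6 = (45*(7 - 1*(-5)²))*6 = (45*(7 - 1*25))*6 = (45*(7 - 25))*6 = (45*(-18))*6 = -810*6 = -4860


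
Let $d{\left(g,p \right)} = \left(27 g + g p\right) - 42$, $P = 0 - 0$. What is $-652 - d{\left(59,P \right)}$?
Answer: $-2203$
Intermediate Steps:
$P = 0$ ($P = 0 + 0 = 0$)
$d{\left(g,p \right)} = -42 + 27 g + g p$
$-652 - d{\left(59,P \right)} = -652 - \left(-42 + 27 \cdot 59 + 59 \cdot 0\right) = -652 - \left(-42 + 1593 + 0\right) = -652 - 1551 = -2203$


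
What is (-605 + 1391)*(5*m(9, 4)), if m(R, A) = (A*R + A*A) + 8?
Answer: 235800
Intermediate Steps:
m(R, A) = 8 + A**2 + A*R (m(R, A) = (A*R + A**2) + 8 = (A**2 + A*R) + 8 = 8 + A**2 + A*R)
(-605 + 1391)*(5*m(9, 4)) = (-605 + 1391)*(5*(8 + 4**2 + 4*9)) = 786*(5*(8 + 16 + 36)) = 786*(5*60) = 786*300 = 235800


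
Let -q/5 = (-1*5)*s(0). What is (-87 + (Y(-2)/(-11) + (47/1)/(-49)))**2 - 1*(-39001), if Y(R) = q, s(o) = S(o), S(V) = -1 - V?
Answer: 13463663746/290521 ≈ 46343.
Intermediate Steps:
s(o) = -1 - o
q = -25 (q = -5*(-1*5)*(-1 - 1*0) = -(-25)*(-1 + 0) = -(-25)*(-1) = -5*5 = -25)
Y(R) = -25
(-87 + (Y(-2)/(-11) + (47/1)/(-49)))**2 - 1*(-39001) = (-87 + (-25/(-11) + (47/1)/(-49)))**2 - 1*(-39001) = (-87 + (-25*(-1/11) + (47*1)*(-1/49)))**2 + 39001 = (-87 + (25/11 + 47*(-1/49)))**2 + 39001 = (-87 + (25/11 - 47/49))**2 + 39001 = (-87 + 708/539)**2 + 39001 = (-46185/539)**2 + 39001 = 2133054225/290521 + 39001 = 13463663746/290521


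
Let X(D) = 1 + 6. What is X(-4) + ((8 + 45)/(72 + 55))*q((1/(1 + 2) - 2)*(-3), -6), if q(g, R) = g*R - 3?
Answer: -860/127 ≈ -6.7717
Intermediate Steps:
X(D) = 7
q(g, R) = -3 + R*g (q(g, R) = R*g - 3 = -3 + R*g)
X(-4) + ((8 + 45)/(72 + 55))*q((1/(1 + 2) - 2)*(-3), -6) = 7 + ((8 + 45)/(72 + 55))*(-3 - 6*(1/(1 + 2) - 2)*(-3)) = 7 + (53/127)*(-3 - 6*(1/3 - 2)*(-3)) = 7 + (53*(1/127))*(-3 - 6*(⅓ - 2)*(-3)) = 7 + 53*(-3 - (-10)*(-3))/127 = 7 + 53*(-3 - 6*5)/127 = 7 + 53*(-3 - 30)/127 = 7 + (53/127)*(-33) = 7 - 1749/127 = -860/127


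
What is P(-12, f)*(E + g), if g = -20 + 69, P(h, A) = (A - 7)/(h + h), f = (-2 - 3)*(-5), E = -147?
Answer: 147/2 ≈ 73.500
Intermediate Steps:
f = 25 (f = -5*(-5) = 25)
P(h, A) = (-7 + A)/(2*h) (P(h, A) = (-7 + A)/((2*h)) = (-7 + A)*(1/(2*h)) = (-7 + A)/(2*h))
g = 49
P(-12, f)*(E + g) = ((1/2)*(-7 + 25)/(-12))*(-147 + 49) = ((1/2)*(-1/12)*18)*(-98) = -3/4*(-98) = 147/2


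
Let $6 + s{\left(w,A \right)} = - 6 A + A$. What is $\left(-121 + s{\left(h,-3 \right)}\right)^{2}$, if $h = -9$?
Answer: $12544$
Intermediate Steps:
$s{\left(w,A \right)} = -6 - 5 A$ ($s{\left(w,A \right)} = -6 + \left(- 6 A + A\right) = -6 - 5 A$)
$\left(-121 + s{\left(h,-3 \right)}\right)^{2} = \left(-121 - -9\right)^{2} = \left(-121 + \left(-6 + 15\right)\right)^{2} = \left(-121 + 9\right)^{2} = \left(-112\right)^{2} = 12544$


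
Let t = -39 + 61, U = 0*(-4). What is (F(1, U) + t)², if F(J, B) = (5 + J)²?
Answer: 3364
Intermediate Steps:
U = 0
t = 22
(F(1, U) + t)² = ((5 + 1)² + 22)² = (6² + 22)² = (36 + 22)² = 58² = 3364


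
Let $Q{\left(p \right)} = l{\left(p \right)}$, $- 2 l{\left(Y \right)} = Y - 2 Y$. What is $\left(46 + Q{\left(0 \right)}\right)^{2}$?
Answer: $2116$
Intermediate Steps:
$l{\left(Y \right)} = \frac{Y}{2}$ ($l{\left(Y \right)} = - \frac{Y - 2 Y}{2} = - \frac{\left(-1\right) Y}{2} = \frac{Y}{2}$)
$Q{\left(p \right)} = \frac{p}{2}$
$\left(46 + Q{\left(0 \right)}\right)^{2} = \left(46 + \frac{1}{2} \cdot 0\right)^{2} = \left(46 + 0\right)^{2} = 46^{2} = 2116$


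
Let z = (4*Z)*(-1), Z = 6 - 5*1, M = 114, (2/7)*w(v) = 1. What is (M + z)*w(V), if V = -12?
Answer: 385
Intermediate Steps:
w(v) = 7/2 (w(v) = (7/2)*1 = 7/2)
Z = 1 (Z = 6 - 5 = 1)
z = -4 (z = (4*1)*(-1) = 4*(-1) = -4)
(M + z)*w(V) = (114 - 4)*(7/2) = 110*(7/2) = 385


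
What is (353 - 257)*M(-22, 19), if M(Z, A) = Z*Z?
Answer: 46464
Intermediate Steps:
M(Z, A) = Z**2
(353 - 257)*M(-22, 19) = (353 - 257)*(-22)**2 = 96*484 = 46464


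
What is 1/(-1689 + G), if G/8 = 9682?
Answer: 1/75767 ≈ 1.3198e-5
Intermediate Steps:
G = 77456 (G = 8*9682 = 77456)
1/(-1689 + G) = 1/(-1689 + 77456) = 1/75767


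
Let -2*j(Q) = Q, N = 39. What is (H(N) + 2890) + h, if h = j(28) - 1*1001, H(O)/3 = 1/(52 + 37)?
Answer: 166878/89 ≈ 1875.0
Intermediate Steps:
H(O) = 3/89 (H(O) = 3/(52 + 37) = 3/89)
j(Q) = -Q/2
h = -1015 (h = -½*28 - 1*1001 = -14 - 1001 = -1015)
(H(N) + 2890) + h = (3/89 + 2890) - 1015 = 257213/89 - 1015 = 166878/89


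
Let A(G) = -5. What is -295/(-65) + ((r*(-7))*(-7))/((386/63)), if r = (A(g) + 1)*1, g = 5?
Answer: -68875/2509 ≈ -27.451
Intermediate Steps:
r = -4 (r = (-5 + 1)*1 = -4*1 = -4)
-295/(-65) + ((r*(-7))*(-7))/((386/63)) = -295/(-65) + (-4*(-7)*(-7))/((386/63)) = -295*(-1/65) + (28*(-7))/((386*(1/63))) = 59/13 - 196/386/63 = 59/13 - 196*63/386 = 59/13 - 6174/193 = -68875/2509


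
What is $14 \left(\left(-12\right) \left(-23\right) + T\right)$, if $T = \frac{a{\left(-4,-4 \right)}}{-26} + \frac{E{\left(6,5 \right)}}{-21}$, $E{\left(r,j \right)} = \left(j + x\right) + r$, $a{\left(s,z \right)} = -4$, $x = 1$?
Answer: $\frac{50156}{13} \approx 3858.2$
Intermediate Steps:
$E{\left(r,j \right)} = 1 + j + r$ ($E{\left(r,j \right)} = \left(j + 1\right) + r = \left(1 + j\right) + r = 1 + j + r$)
$T = - \frac{38}{91}$ ($T = - \frac{4}{-26} + \frac{1 + 5 + 6}{-21} = \left(-4\right) \left(- \frac{1}{26}\right) + 12 \left(- \frac{1}{21}\right) = \frac{2}{13} - \frac{4}{7} = - \frac{38}{91} \approx -0.41758$)
$14 \left(\left(-12\right) \left(-23\right) + T\right) = 14 \left(\left(-12\right) \left(-23\right) - \frac{38}{91}\right) = 14 \left(276 - \frac{38}{91}\right) = 14 \cdot \frac{25078}{91} = \frac{50156}{13}$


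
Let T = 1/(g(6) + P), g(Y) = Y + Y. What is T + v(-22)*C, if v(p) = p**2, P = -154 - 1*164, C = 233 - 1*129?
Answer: 15402815/306 ≈ 50336.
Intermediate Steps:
g(Y) = 2*Y
C = 104 (C = 233 - 129 = 104)
P = -318 (P = -154 - 164 = -318)
T = -1/306 (T = 1/(2*6 - 318) = 1/(12 - 318) = 1/(-306) = -1/306 ≈ -0.0032680)
T + v(-22)*C = -1/306 + (-22)**2*104 = -1/306 + 484*104 = -1/306 + 50336 = 15402815/306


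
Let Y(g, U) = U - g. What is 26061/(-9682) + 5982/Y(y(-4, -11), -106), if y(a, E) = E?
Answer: -60393519/919790 ≈ -65.660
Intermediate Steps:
26061/(-9682) + 5982/Y(y(-4, -11), -106) = 26061/(-9682) + 5982/(-106 - 1*(-11)) = 26061*(-1/9682) + 5982/(-106 + 11) = -26061/9682 + 5982/(-95) = -26061/9682 + 5982*(-1/95) = -26061/9682 - 5982/95 = -60393519/919790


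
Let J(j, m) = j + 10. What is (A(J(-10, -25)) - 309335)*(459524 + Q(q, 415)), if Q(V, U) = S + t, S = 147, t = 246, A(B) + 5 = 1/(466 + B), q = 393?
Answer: -66298157287563/466 ≈ -1.4227e+11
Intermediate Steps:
J(j, m) = 10 + j
A(B) = -5 + 1/(466 + B)
Q(V, U) = 393 (Q(V, U) = 147 + 246 = 393)
(A(J(-10, -25)) - 309335)*(459524 + Q(q, 415)) = ((-2329 - 5*(10 - 10))/(466 + (10 - 10)) - 309335)*(459524 + 393) = ((-2329 - 5*0)/(466 + 0) - 309335)*459917 = ((-2329 + 0)/466 - 309335)*459917 = ((1/466)*(-2329) - 309335)*459917 = (-2329/466 - 309335)*459917 = -144152439/466*459917 = -66298157287563/466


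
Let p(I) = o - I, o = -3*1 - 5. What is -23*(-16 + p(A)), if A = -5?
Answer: 437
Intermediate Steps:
o = -8 (o = -3 - 5 = -8)
p(I) = -8 - I
-23*(-16 + p(A)) = -23*(-16 + (-8 - 1*(-5))) = -23*(-16 + (-8 + 5)) = -23*(-16 - 3) = -23*(-19) = 437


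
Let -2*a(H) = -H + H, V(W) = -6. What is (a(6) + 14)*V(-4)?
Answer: -84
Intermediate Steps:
a(H) = 0 (a(H) = -(-H + H)/2 = -1/2*0 = 0)
(a(6) + 14)*V(-4) = (0 + 14)*(-6) = 14*(-6) = -84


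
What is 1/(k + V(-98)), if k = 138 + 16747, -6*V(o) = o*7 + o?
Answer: 3/51047 ≈ 5.8769e-5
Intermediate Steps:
V(o) = -4*o/3 (V(o) = -(o*7 + o)/6 = -(7*o + o)/6 = -4*o/3)
k = 16885
1/(k + V(-98)) = 1/(16885 - 4/3*(-98)) = 1/(16885 + 392/3) = 1/(51047/3) = 3/51047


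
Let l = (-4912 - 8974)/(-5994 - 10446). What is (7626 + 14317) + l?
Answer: 180378403/8220 ≈ 21944.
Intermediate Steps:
l = 6943/8220 (l = -13886/(-16440) = -13886*(-1/16440) = 6943/8220 ≈ 0.84465)
(7626 + 14317) + l = (7626 + 14317) + 6943/8220 = 21943 + 6943/8220 = 180378403/8220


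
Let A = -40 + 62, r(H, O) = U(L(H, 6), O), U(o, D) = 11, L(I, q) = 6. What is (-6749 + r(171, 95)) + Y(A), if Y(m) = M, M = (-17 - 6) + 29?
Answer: -6732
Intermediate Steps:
r(H, O) = 11
A = 22
M = 6 (M = -23 + 29 = 6)
Y(m) = 6
(-6749 + r(171, 95)) + Y(A) = (-6749 + 11) + 6 = -6738 + 6 = -6732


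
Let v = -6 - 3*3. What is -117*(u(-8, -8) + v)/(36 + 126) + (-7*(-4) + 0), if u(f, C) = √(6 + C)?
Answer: 233/6 - 13*I*√2/18 ≈ 38.833 - 1.0214*I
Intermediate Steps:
v = -15 (v = -6 - 9 = -15)
-117*(u(-8, -8) + v)/(36 + 126) + (-7*(-4) + 0) = -117*(√(6 - 8) - 15)/(36 + 126) + (-7*(-4) + 0) = -117*(√(-2) - 15)/162 + (28 + 0) = -117*(I*√2 - 15)/162 + 28 = -117*(-15 + I*√2)/162 + 28 = -117*(-5/54 + I*√2/162) + 28 = (65/6 - 13*I*√2/18) + 28 = 233/6 - 13*I*√2/18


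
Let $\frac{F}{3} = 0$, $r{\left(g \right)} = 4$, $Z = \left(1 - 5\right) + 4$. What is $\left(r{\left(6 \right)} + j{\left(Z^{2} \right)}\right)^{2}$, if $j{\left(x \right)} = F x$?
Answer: $16$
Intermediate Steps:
$Z = 0$ ($Z = -4 + 4 = 0$)
$F = 0$ ($F = 3 \cdot 0 = 0$)
$j{\left(x \right)} = 0$ ($j{\left(x \right)} = 0 x = 0$)
$\left(r{\left(6 \right)} + j{\left(Z^{2} \right)}\right)^{2} = \left(4 + 0\right)^{2} = 4^{2} = 16$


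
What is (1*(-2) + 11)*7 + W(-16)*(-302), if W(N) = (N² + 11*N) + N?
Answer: -19265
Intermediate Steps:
W(N) = N² + 12*N
(1*(-2) + 11)*7 + W(-16)*(-302) = (1*(-2) + 11)*7 - 16*(12 - 16)*(-302) = (-2 + 11)*7 - 16*(-4)*(-302) = 9*7 + 64*(-302) = 63 - 19328 = -19265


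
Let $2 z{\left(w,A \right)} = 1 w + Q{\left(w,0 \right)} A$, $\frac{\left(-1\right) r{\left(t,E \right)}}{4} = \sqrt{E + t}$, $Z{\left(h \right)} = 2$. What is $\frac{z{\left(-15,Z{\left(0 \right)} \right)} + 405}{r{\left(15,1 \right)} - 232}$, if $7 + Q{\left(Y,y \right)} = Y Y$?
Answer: $- \frac{1231}{496} \approx -2.4819$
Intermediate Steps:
$Q{\left(Y,y \right)} = -7 + Y^{2}$ ($Q{\left(Y,y \right)} = -7 + Y Y = -7 + Y^{2}$)
$r{\left(t,E \right)} = - 4 \sqrt{E + t}$
$z{\left(w,A \right)} = \frac{w}{2} + \frac{A \left(-7 + w^{2}\right)}{2}$ ($z{\left(w,A \right)} = \frac{1 w + \left(-7 + w^{2}\right) A}{2} = \frac{w + A \left(-7 + w^{2}\right)}{2} = \frac{w}{2} + \frac{A \left(-7 + w^{2}\right)}{2}$)
$\frac{z{\left(-15,Z{\left(0 \right)} \right)} + 405}{r{\left(15,1 \right)} - 232} = \frac{\left(\frac{1}{2} \left(-15\right) + \frac{1}{2} \cdot 2 \left(-7 + \left(-15\right)^{2}\right)\right) + 405}{- 4 \sqrt{1 + 15} - 232} = \frac{\left(- \frac{15}{2} + \frac{1}{2} \cdot 2 \left(-7 + 225\right)\right) + 405}{- 4 \sqrt{16} - 232} = \frac{\left(- \frac{15}{2} + \frac{1}{2} \cdot 2 \cdot 218\right) + 405}{\left(-4\right) 4 - 232} = \frac{\left(- \frac{15}{2} + 218\right) + 405}{-16 - 232} = \frac{\frac{421}{2} + 405}{-248} = \frac{1231}{2} \left(- \frac{1}{248}\right) = - \frac{1231}{496}$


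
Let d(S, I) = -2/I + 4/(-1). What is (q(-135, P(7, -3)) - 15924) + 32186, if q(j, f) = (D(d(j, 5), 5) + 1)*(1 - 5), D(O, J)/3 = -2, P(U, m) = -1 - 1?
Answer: 16282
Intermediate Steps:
d(S, I) = -4 - 2/I (d(S, I) = -2/I + 4*(-1) = -2/I - 4 = -4 - 2/I)
P(U, m) = -2
D(O, J) = -6 (D(O, J) = 3*(-2) = -6)
q(j, f) = 20 (q(j, f) = (-6 + 1)*(1 - 5) = -5*(-4) = 20)
(q(-135, P(7, -3)) - 15924) + 32186 = (20 - 15924) + 32186 = -15904 + 32186 = 16282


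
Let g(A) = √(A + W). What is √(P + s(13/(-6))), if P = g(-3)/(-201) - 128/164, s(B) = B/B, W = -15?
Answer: √(1656441 - 112627*I*√2)/2747 ≈ 0.46906 - 0.0225*I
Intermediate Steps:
g(A) = √(-15 + A) (g(A) = √(A - 15) = √(-15 + A))
s(B) = 1
P = -32/41 - I*√2/67 (P = √(-15 - 3)/(-201) - 128/164 = √(-18)*(-1/201) - 128*1/164 = (3*I*√2)*(-1/201) - 32/41 = -I*√2/67 - 32/41 = -32/41 - I*√2/67 ≈ -0.78049 - 0.021108*I)
√(P + s(13/(-6))) = √((-32/41 - I*√2/67) + 1) = √(9/41 - I*√2/67)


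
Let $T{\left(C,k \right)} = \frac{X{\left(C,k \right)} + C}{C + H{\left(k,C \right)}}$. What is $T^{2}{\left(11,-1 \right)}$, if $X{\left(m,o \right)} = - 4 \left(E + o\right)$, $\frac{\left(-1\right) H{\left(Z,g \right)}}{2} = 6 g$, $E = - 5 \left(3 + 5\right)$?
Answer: $\frac{30625}{14641} \approx 2.0917$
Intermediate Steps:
$E = -40$ ($E = \left(-5\right) 8 = -40$)
$H{\left(Z,g \right)} = - 12 g$ ($H{\left(Z,g \right)} = - 2 \cdot 6 g = - 12 g$)
$X{\left(m,o \right)} = 160 - 4 o$ ($X{\left(m,o \right)} = - 4 \left(-40 + o\right) = 160 - 4 o$)
$T{\left(C,k \right)} = - \frac{160 + C - 4 k}{11 C}$ ($T{\left(C,k \right)} = \frac{\left(160 - 4 k\right) + C}{C - 12 C} = \frac{160 + C - 4 k}{\left(-11\right) C} = \left(160 + C - 4 k\right) \left(- \frac{1}{11 C}\right) = - \frac{160 + C - 4 k}{11 C}$)
$T^{2}{\left(11,-1 \right)} = \left(\frac{-160 - 11 + 4 \left(-1\right)}{11 \cdot 11}\right)^{2} = \left(\frac{1}{11} \cdot \frac{1}{11} \left(-160 - 11 - 4\right)\right)^{2} = \left(\frac{1}{11} \cdot \frac{1}{11} \left(-175\right)\right)^{2} = \left(- \frac{175}{121}\right)^{2} = \frac{30625}{14641}$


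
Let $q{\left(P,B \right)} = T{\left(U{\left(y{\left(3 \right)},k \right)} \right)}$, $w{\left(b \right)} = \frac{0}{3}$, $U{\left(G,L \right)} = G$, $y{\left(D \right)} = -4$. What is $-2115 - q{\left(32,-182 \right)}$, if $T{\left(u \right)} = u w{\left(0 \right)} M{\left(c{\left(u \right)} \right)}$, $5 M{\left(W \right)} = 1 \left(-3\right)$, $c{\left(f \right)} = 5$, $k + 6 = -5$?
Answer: $-2115$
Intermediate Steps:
$k = -11$ ($k = -6 - 5 = -11$)
$w{\left(b \right)} = 0$ ($w{\left(b \right)} = 0 \cdot \frac{1}{3} = 0$)
$M{\left(W \right)} = - \frac{3}{5}$ ($M{\left(W \right)} = \frac{1 \left(-3\right)}{5} = \frac{1}{5} \left(-3\right) = - \frac{3}{5}$)
$T{\left(u \right)} = 0$ ($T{\left(u \right)} = u 0 \left(- \frac{3}{5}\right) = 0 \left(- \frac{3}{5}\right) = 0$)
$q{\left(P,B \right)} = 0$
$-2115 - q{\left(32,-182 \right)} = -2115 - 0 = -2115 + 0 = -2115$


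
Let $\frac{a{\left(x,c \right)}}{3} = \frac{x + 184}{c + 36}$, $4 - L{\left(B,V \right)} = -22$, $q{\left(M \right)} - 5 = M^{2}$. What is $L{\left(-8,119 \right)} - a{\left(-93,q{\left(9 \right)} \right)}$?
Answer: $\frac{2899}{122} \approx 23.762$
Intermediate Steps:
$q{\left(M \right)} = 5 + M^{2}$
$L{\left(B,V \right)} = 26$ ($L{\left(B,V \right)} = 4 - -22 = 4 + 22 = 26$)
$a{\left(x,c \right)} = \frac{3 \left(184 + x\right)}{36 + c}$ ($a{\left(x,c \right)} = 3 \frac{x + 184}{c + 36} = 3 \frac{184 + x}{36 + c} = \frac{3 \left(184 + x\right)}{36 + c}$)
$L{\left(-8,119 \right)} - a{\left(-93,q{\left(9 \right)} \right)} = 26 - \frac{3 \left(184 - 93\right)}{36 + \left(5 + 9^{2}\right)} = 26 - 3 \frac{1}{36 + \left(5 + 81\right)} 91 = 26 - 3 \frac{1}{36 + 86} \cdot 91 = 26 - 3 \cdot \frac{1}{122} \cdot 91 = 26 - \frac{273}{122} = \frac{2899}{122}$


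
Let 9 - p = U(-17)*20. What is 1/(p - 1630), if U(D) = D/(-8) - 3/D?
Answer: -34/56679 ≈ -0.00059987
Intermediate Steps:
U(D) = -3/D - D/8 (U(D) = D*(-1/8) - 3/D = -D/8 - 3/D = -3/D - D/8)
p = -1259/34 (p = 9 - (-3/(-17) - 1/8*(-17))*20 = 9 - (-3*(-1/17) + 17/8)*20 = 9 - (3/17 + 17/8)*20 = 9 - 313*20/136 = 9 - 1*1565/34 = 9 - 1565/34 = -1259/34 ≈ -37.029)
1/(p - 1630) = 1/(-1259/34 - 1630) = 1/(-56679/34) = -34/56679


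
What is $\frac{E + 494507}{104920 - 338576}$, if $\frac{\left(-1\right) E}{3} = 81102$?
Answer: $- \frac{251201}{233656} \approx -1.0751$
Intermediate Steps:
$E = -243306$ ($E = \left(-3\right) 81102 = -243306$)
$\frac{E + 494507}{104920 - 338576} = \frac{-243306 + 494507}{104920 - 338576} = \frac{251201}{-233656} = 251201 \left(- \frac{1}{233656}\right) = - \frac{251201}{233656}$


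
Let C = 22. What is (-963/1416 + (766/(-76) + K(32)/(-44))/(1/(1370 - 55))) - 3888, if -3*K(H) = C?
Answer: -455305249/26904 ≈ -16923.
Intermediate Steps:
K(H) = -22/3 (K(H) = -1/3*22 = -22/3)
(-963/1416 + (766/(-76) + K(32)/(-44))/(1/(1370 - 55))) - 3888 = (-963/1416 + (766/(-76) - 22/3/(-44))/(1/(1370 - 55))) - 3888 = (-963*1/1416 + (766*(-1/76) - 22/3*(-1/44))/(1/1315)) - 3888 = (-321/472 + (-383/38 + 1/6)/(1/1315)) - 3888 = (-321/472 - 565/57*1315) - 3888 = (-321/472 - 742975/57) - 3888 = -350702497/26904 - 3888 = -455305249/26904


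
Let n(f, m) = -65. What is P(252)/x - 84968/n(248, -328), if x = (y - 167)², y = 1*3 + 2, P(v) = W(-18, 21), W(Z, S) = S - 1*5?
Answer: 42882716/32805 ≈ 1307.2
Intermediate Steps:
W(Z, S) = -5 + S (W(Z, S) = S - 5 = -5 + S)
P(v) = 16 (P(v) = -5 + 21 = 16)
y = 5 (y = 3 + 2 = 5)
x = 26244 (x = (5 - 167)² = (-162)² = 26244)
P(252)/x - 84968/n(248, -328) = 16/26244 - 84968/(-65) = 16*(1/26244) - 84968*(-1/65) = 4/6561 + 6536/5 = 42882716/32805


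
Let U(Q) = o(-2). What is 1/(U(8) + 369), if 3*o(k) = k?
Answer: 3/1105 ≈ 0.0027149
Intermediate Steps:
o(k) = k/3
U(Q) = -2/3 (U(Q) = (1/3)*(-2) = -2/3)
1/(U(8) + 369) = 1/(-2/3 + 369) = 1/(1105/3) = 3/1105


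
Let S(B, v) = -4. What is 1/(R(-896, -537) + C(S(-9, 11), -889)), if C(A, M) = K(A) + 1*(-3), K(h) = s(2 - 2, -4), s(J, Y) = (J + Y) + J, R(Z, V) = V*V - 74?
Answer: 1/288288 ≈ 3.4688e-6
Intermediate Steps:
R(Z, V) = -74 + V² (R(Z, V) = V² - 74 = -74 + V²)
s(J, Y) = Y + 2*J
K(h) = -4 (K(h) = -4 + 2*(2 - 2) = -4 + 2*0 = -4 + 0 = -4)
C(A, M) = -7 (C(A, M) = -4 + 1*(-3) = -4 - 3 = -7)
1/(R(-896, -537) + C(S(-9, 11), -889)) = 1/((-74 + (-537)²) - 7) = 1/((-74 + 288369) - 7) = 1/(288295 - 7) = 1/288288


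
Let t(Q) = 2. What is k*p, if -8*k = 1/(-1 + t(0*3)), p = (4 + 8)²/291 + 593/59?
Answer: -60353/45784 ≈ -1.3182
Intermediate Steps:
p = 60353/5723 (p = 12²*(1/291) + 593*(1/59) = 144*(1/291) + 593/59 = 48/97 + 593/59 = 60353/5723 ≈ 10.546)
k = -⅛ (k = -1/(8*(-1 + 2)) = -⅛/1 = -⅛*1 = -⅛ ≈ -0.12500)
k*p = -⅛*60353/5723 = -60353/45784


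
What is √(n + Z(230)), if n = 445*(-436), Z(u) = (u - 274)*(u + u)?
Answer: 2*I*√53565 ≈ 462.88*I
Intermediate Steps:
Z(u) = 2*u*(-274 + u) (Z(u) = (-274 + u)*(2*u) = 2*u*(-274 + u))
n = -194020
√(n + Z(230)) = √(-194020 + 2*230*(-274 + 230)) = √(-194020 + 2*230*(-44)) = √(-194020 - 20240) = √(-214260) = 2*I*√53565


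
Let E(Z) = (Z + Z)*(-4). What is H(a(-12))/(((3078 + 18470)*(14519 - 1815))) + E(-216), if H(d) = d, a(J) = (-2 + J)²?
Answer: 118258182193/68436448 ≈ 1728.0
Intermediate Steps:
E(Z) = -8*Z (E(Z) = (2*Z)*(-4) = -8*Z)
H(a(-12))/(((3078 + 18470)*(14519 - 1815))) + E(-216) = (-2 - 12)²/(((3078 + 18470)*(14519 - 1815))) - 8*(-216) = (-14)²/((21548*12704)) + 1728 = 196/273745792 + 1728 = 196*(1/273745792) + 1728 = 49/68436448 + 1728 = 118258182193/68436448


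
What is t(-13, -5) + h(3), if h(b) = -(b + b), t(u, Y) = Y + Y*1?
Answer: -16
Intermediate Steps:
t(u, Y) = 2*Y (t(u, Y) = Y + Y = 2*Y)
h(b) = -2*b
t(-13, -5) + h(3) = 2*(-5) - 2*3 = -10 - 6 = -16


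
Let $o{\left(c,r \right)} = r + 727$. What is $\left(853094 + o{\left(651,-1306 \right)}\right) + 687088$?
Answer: $1539603$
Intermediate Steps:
$o{\left(c,r \right)} = 727 + r$
$\left(853094 + o{\left(651,-1306 \right)}\right) + 687088 = \left(853094 + \left(727 - 1306\right)\right) + 687088 = \left(853094 - 579\right) + 687088 = 852515 + 687088 = 1539603$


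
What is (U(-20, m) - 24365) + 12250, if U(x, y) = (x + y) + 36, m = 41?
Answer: -12058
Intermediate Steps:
U(x, y) = 36 + x + y
(U(-20, m) - 24365) + 12250 = ((36 - 20 + 41) - 24365) + 12250 = (57 - 24365) + 12250 = -24308 + 12250 = -12058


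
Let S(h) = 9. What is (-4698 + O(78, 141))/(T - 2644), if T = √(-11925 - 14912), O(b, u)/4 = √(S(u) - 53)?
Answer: (4698 - 8*I*√11)/(2644 - I*√26837) ≈ 1.7707 + 0.099674*I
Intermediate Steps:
O(b, u) = 8*I*√11 (O(b, u) = 4*√(9 - 53) = 4*√(-44) = 4*(2*I*√11) = 8*I*√11)
T = I*√26837 (T = √(-26837) = I*√26837 ≈ 163.82*I)
(-4698 + O(78, 141))/(T - 2644) = (-4698 + 8*I*√11)/(I*√26837 - 2644) = (-4698 + 8*I*√11)/(-2644 + I*√26837)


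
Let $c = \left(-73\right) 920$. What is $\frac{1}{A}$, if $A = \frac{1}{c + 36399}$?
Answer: $-30761$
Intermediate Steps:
$c = -67160$
$A = - \frac{1}{30761}$ ($A = \frac{1}{-67160 + 36399} = \frac{1}{-30761} = - \frac{1}{30761} \approx -3.2509 \cdot 10^{-5}$)
$\frac{1}{A} = \frac{1}{- \frac{1}{30761}} = -30761$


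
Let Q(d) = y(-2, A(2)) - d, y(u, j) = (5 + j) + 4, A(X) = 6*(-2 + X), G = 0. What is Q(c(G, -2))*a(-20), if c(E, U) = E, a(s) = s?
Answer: -180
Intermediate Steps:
A(X) = -12 + 6*X
y(u, j) = 9 + j
Q(d) = 9 - d (Q(d) = (9 + (-12 + 6*2)) - d = (9 + (-12 + 12)) - d = (9 + 0) - d = 9 - d)
Q(c(G, -2))*a(-20) = (9 - 1*0)*(-20) = (9 + 0)*(-20) = 9*(-20) = -180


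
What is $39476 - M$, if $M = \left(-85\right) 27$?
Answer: $41771$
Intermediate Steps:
$M = -2295$
$39476 - M = 39476 - -2295 = 39476 + 2295 = 41771$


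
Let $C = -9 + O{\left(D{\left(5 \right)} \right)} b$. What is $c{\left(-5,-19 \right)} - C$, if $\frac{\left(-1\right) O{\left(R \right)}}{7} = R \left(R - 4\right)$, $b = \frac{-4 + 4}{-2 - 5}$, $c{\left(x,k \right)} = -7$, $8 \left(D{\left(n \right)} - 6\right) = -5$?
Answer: $2$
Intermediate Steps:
$D{\left(n \right)} = \frac{43}{8}$ ($D{\left(n \right)} = 6 + \frac{1}{8} \left(-5\right) = 6 - \frac{5}{8} = \frac{43}{8}$)
$b = 0$ ($b = \frac{0}{-7} = 0 \left(- \frac{1}{7}\right) = 0$)
$O{\left(R \right)} = - 7 R \left(-4 + R\right)$ ($O{\left(R \right)} = - 7 R \left(R - 4\right) = - 7 R \left(-4 + R\right)$)
$C = -9$ ($C = -9 + 7 \cdot \frac{43}{8} \left(4 - \frac{43}{8}\right) 0 = -9 + 7 \cdot \frac{43}{8} \left(- \frac{11}{8}\right) 0 = -9 - 0 = -9 + 0 = -9$)
$c{\left(-5,-19 \right)} - C = -7 - -9 = -7 + 9 = 2$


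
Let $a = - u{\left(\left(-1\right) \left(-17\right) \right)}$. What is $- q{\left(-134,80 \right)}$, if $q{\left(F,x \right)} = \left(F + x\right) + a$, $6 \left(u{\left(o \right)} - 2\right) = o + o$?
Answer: $\frac{185}{3} \approx 61.667$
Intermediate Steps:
$u{\left(o \right)} = 2 + \frac{o}{3}$ ($u{\left(o \right)} = 2 + \frac{o + o}{6} = 2 + \frac{2 o}{6} = 2 + \frac{o}{3}$)
$a = - \frac{23}{3}$ ($a = - (2 + \frac{\left(-1\right) \left(-17\right)}{3}) = - (2 + \frac{1}{3} \cdot 17) = - (2 + \frac{17}{3}) = \left(-1\right) \frac{23}{3} = - \frac{23}{3} \approx -7.6667$)
$q{\left(F,x \right)} = - \frac{23}{3} + F + x$ ($q{\left(F,x \right)} = \left(F + x\right) - \frac{23}{3} = - \frac{23}{3} + F + x$)
$- q{\left(-134,80 \right)} = - (- \frac{23}{3} - 134 + 80) = \left(-1\right) \left(- \frac{185}{3}\right) = \frac{185}{3}$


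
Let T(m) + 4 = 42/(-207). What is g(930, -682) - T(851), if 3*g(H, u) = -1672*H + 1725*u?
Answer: -62822140/69 ≈ -9.1047e+5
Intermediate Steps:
g(H, u) = 575*u - 1672*H/3 (g(H, u) = (-1672*H + 1725*u)/3 = 575*u - 1672*H/3)
T(m) = -290/69 (T(m) = -4 + 42/(-207) = -4 + 42*(-1/207) = -4 - 14/69 = -290/69)
g(930, -682) - T(851) = (575*(-682) - 1672/3*930) - 1*(-290/69) = (-392150 - 518320) + 290/69 = -910470 + 290/69 = -62822140/69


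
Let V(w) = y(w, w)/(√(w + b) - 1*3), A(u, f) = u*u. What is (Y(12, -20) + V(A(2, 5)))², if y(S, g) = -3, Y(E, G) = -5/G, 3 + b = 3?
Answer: 169/16 ≈ 10.563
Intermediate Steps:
b = 0 (b = -3 + 3 = 0)
A(u, f) = u²
V(w) = -3/(-3 + √w) (V(w) = -3/(√(w + 0) - 1*3) = -3/(√w - 3) = -3/(-3 + √w))
(Y(12, -20) + V(A(2, 5)))² = (-5/(-20) - 3/(-3 + √(2²)))² = (-5*(-1/20) - 3/(-3 + √4))² = (¼ - 3/(-3 + 2))² = (¼ - 3/(-1))² = (¼ - 3*(-1))² = (¼ + 3)² = (13/4)² = 169/16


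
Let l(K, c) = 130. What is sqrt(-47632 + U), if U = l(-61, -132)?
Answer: 3*I*sqrt(5278) ≈ 217.95*I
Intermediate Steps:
U = 130
sqrt(-47632 + U) = sqrt(-47632 + 130) = sqrt(-47502) = 3*I*sqrt(5278)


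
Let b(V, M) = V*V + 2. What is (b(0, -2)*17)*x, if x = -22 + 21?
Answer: -34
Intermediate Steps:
b(V, M) = 2 + V**2 (b(V, M) = V**2 + 2 = 2 + V**2)
x = -1
(b(0, -2)*17)*x = ((2 + 0**2)*17)*(-1) = ((2 + 0)*17)*(-1) = (2*17)*(-1) = 34*(-1) = -34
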